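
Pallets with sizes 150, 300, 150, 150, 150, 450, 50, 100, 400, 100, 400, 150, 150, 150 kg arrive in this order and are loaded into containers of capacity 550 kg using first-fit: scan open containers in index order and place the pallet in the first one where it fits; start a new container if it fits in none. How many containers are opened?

  150 → container 1 (new)  [load 150/550]
  300 → container 1  [load 450/550]
  150 → container 2 (new)  [load 150/550]
  150 → container 2  [load 300/550]
  150 → container 2  [load 450/550]
  450 → container 3 (new)  [load 450/550]
  50 → container 1  [load 500/550]
  100 → container 2  [load 550/550]
  400 → container 4 (new)  [load 400/550]
  100 → container 3  [load 550/550]
  400 → container 5 (new)  [load 400/550]
  150 → container 4  [load 550/550]
  150 → container 5  [load 550/550]
  150 → container 6 (new)  [load 150/550]
6 containers opened.

6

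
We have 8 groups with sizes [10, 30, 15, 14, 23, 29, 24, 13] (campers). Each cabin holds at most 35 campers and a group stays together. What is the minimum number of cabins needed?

Total = 30 + 29 + 24 + 23 + 15 + 14 + 13 + 10 = 158 campers.
Lower bound: ⌈158/35⌉ = 5 cabins.
A packing using 6 cabins:
  cabin 1: 30 = 30
  cabin 2: 29 = 29
  cabin 3: 24 + 10 = 34
  cabin 4: 23 = 23
  cabin 5: 15 + 14 = 29
  cabin 6: 13 = 13
No arrangement into 5 cabins stays within capacity, so 6 is optimal.

6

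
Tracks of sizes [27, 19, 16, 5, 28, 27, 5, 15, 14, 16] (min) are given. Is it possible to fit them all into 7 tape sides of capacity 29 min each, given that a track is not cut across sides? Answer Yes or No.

A valid assignment using 7 tape sides:
  side 1: 28 = 28
  side 2: 27 = 27
  side 3: 27 = 27
  side 4: 19 + 5 + 5 = 29
  side 5: 16 = 16
  side 6: 16 = 16
  side 7: 15 + 14 = 29
Every load is within 29 min, so 7 tape sides suffice.

Yes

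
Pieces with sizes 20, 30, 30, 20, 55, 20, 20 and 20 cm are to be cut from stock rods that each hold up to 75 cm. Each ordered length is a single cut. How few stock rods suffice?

Total = 55 + 30 + 30 + 20 + 20 + 20 + 20 + 20 = 215 cm.
Lower bound: ⌈215/75⌉ = 3 stock rods.
A packing using 3 stock rods:
  stock rod 1: 55 + 20 = 75
  stock rod 2: 30 + 20 + 20 = 70
  stock rod 3: 30 + 20 + 20 = 70
This matches the lower bound, so 3 is optimal.

3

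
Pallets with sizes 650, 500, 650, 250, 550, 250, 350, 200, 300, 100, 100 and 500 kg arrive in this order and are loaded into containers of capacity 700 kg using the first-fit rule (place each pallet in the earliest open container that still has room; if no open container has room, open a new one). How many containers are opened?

7

  650 → container 1 (new)  [load 650/700]
  500 → container 2 (new)  [load 500/700]
  650 → container 3 (new)  [load 650/700]
  250 → container 4 (new)  [load 250/700]
  550 → container 5 (new)  [load 550/700]
  250 → container 4  [load 500/700]
  350 → container 6 (new)  [load 350/700]
  200 → container 2  [load 700/700]
  300 → container 6  [load 650/700]
  100 → container 4  [load 600/700]
  100 → container 4  [load 700/700]
  500 → container 7 (new)  [load 500/700]
7 containers opened.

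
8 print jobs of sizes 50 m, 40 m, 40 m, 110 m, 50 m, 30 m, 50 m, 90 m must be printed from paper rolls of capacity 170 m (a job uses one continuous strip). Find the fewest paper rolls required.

3

Total = 110 + 90 + 50 + 50 + 50 + 40 + 40 + 30 = 460 m.
Lower bound: ⌈460/170⌉ = 3 paper rolls.
A packing using 3 paper rolls:
  roll 1: 110 + 50 = 160
  roll 2: 90 + 50 + 30 = 170
  roll 3: 50 + 40 + 40 = 130
This matches the lower bound, so 3 is optimal.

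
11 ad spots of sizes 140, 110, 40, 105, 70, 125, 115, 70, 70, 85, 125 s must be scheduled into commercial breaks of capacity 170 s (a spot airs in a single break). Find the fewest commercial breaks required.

Total = 140 + 125 + 125 + 115 + 110 + 105 + 85 + 70 + 70 + 70 + 40 = 1055 s.
Lower bound: ⌈1055/170⌉ = 7 commercial breaks.
A packing using 8 commercial breaks:
  break 1: 140 = 140
  break 2: 125 + 40 = 165
  break 3: 125 = 125
  break 4: 115 = 115
  break 5: 110 = 110
  break 6: 105 = 105
  break 7: 85 + 70 = 155
  break 8: 70 + 70 = 140
No arrangement into 7 commercial breaks stays within capacity, so 8 is optimal.

8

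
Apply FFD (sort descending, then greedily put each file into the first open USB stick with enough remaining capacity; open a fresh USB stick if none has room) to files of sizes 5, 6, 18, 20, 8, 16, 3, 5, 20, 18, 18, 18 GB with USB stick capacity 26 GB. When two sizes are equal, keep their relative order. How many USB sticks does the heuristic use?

Sorted descending: 20, 20, 18, 18, 18, 18, 16, 8, 6, 5, 5, 3.
  20 → USB stick 1 (new)  [load 20/26]
  20 → USB stick 2 (new)  [load 20/26]
  18 → USB stick 3 (new)  [load 18/26]
  18 → USB stick 4 (new)  [load 18/26]
  18 → USB stick 5 (new)  [load 18/26]
  18 → USB stick 6 (new)  [load 18/26]
  16 → USB stick 7 (new)  [load 16/26]
  8 → USB stick 3  [load 26/26]
  6 → USB stick 1  [load 26/26]
  5 → USB stick 2  [load 25/26]
  5 → USB stick 4  [load 23/26]
  3 → USB stick 4  [load 26/26]
7 USB sticks opened.

7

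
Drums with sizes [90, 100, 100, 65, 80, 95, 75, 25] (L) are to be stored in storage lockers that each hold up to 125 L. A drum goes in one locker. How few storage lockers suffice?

Total = 100 + 100 + 95 + 90 + 80 + 75 + 65 + 25 = 630 L.
Lower bound: ⌈630/125⌉ = 6 storage lockers.
Also, 7 drums each exceed 125/2 L, and no two of those can share a locker, so at least 7 storage lockers are needed.
A packing using 7 storage lockers:
  locker 1: 100 + 25 = 125
  locker 2: 100 = 100
  locker 3: 95 = 95
  locker 4: 90 = 90
  locker 5: 80 = 80
  locker 6: 75 = 75
  locker 7: 65 = 65
This matches the lower bound, so 7 is optimal.

7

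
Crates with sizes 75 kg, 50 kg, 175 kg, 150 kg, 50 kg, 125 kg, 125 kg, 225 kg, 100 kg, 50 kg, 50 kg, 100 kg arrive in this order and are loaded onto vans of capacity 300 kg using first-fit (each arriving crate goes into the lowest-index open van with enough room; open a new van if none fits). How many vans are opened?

5

  75 → van 1 (new)  [load 75/300]
  50 → van 1  [load 125/300]
  175 → van 1  [load 300/300]
  150 → van 2 (new)  [load 150/300]
  50 → van 2  [load 200/300]
  125 → van 3 (new)  [load 125/300]
  125 → van 3  [load 250/300]
  225 → van 4 (new)  [load 225/300]
  100 → van 2  [load 300/300]
  50 → van 3  [load 300/300]
  50 → van 4  [load 275/300]
  100 → van 5 (new)  [load 100/300]
5 vans opened.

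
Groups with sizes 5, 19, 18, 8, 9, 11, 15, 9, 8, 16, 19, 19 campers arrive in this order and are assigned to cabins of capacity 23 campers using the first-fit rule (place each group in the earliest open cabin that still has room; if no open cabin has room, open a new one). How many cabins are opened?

  5 → cabin 1 (new)  [load 5/23]
  19 → cabin 2 (new)  [load 19/23]
  18 → cabin 1  [load 23/23]
  8 → cabin 3 (new)  [load 8/23]
  9 → cabin 3  [load 17/23]
  11 → cabin 4 (new)  [load 11/23]
  15 → cabin 5 (new)  [load 15/23]
  9 → cabin 4  [load 20/23]
  8 → cabin 5  [load 23/23]
  16 → cabin 6 (new)  [load 16/23]
  19 → cabin 7 (new)  [load 19/23]
  19 → cabin 8 (new)  [load 19/23]
8 cabins opened.

8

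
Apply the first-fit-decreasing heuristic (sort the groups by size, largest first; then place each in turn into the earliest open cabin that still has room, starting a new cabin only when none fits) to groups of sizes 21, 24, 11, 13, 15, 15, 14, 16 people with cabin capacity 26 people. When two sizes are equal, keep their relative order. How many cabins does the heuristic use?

7

Sorted descending: 24, 21, 16, 15, 15, 14, 13, 11.
  24 → cabin 1 (new)  [load 24/26]
  21 → cabin 2 (new)  [load 21/26]
  16 → cabin 3 (new)  [load 16/26]
  15 → cabin 4 (new)  [load 15/26]
  15 → cabin 5 (new)  [load 15/26]
  14 → cabin 6 (new)  [load 14/26]
  13 → cabin 7 (new)  [load 13/26]
  11 → cabin 4  [load 26/26]
7 cabins opened.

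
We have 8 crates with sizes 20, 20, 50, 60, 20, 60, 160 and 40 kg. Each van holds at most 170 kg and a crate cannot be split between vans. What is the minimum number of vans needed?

3

Total = 160 + 60 + 60 + 50 + 40 + 20 + 20 + 20 = 430 kg.
Lower bound: ⌈430/170⌉ = 3 vans.
A packing using 3 vans:
  van 1: 160 = 160
  van 2: 60 + 60 + 50 = 170
  van 3: 40 + 20 + 20 + 20 = 100
This matches the lower bound, so 3 is optimal.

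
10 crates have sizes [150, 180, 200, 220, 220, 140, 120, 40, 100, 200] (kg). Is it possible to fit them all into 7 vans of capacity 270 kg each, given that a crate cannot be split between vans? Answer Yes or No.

A valid assignment using 7 vans:
  van 1: 220 + 40 = 260
  van 2: 220 = 220
  van 3: 200 = 200
  van 4: 200 = 200
  van 5: 180 = 180
  van 6: 150 + 120 = 270
  van 7: 140 + 100 = 240
Every load is within 270 kg, so 7 vans suffice.

Yes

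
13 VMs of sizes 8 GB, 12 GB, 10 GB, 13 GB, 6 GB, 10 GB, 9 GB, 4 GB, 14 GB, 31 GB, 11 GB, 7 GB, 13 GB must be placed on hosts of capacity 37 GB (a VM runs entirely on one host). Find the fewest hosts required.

4

Total = 31 + 14 + 13 + 13 + 12 + 11 + 10 + 10 + 9 + 8 + 7 + 6 + 4 = 148 GB.
Lower bound: ⌈148/37⌉ = 4 hosts.
A packing using 4 hosts:
  host 1: 31 + 6 = 37
  host 2: 14 + 13 + 10 = 37
  host 3: 13 + 12 + 8 + 4 = 37
  host 4: 11 + 10 + 9 + 7 = 37
This matches the lower bound, so 4 is optimal.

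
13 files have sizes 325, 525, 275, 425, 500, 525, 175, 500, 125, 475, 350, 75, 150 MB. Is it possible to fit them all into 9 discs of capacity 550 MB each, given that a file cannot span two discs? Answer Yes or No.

A valid assignment using 9 discs:
  disc 1: 525 = 525
  disc 2: 525 = 525
  disc 3: 500 = 500
  disc 4: 500 = 500
  disc 5: 475 + 75 = 550
  disc 6: 425 + 125 = 550
  disc 7: 350 + 175 = 525
  disc 8: 325 + 150 = 475
  disc 9: 275 = 275
Every load is within 550 MB, so 9 discs suffice.

Yes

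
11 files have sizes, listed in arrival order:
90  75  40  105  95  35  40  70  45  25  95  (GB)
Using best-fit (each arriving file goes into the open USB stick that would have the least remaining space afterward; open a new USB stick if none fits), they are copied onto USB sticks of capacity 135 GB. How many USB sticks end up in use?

6

  90 → USB stick 1 (new)  [load 90/135]
  75 → USB stick 2 (new)  [load 75/135]
  40 → USB stick 1  [load 130/135]
  105 → USB stick 3 (new)  [load 105/135]
  95 → USB stick 4 (new)  [load 95/135]
  35 → USB stick 4  [load 130/135]
  40 → USB stick 2  [load 115/135]
  70 → USB stick 5 (new)  [load 70/135]
  45 → USB stick 5  [load 115/135]
  25 → USB stick 3  [load 130/135]
  95 → USB stick 6 (new)  [load 95/135]
6 USB sticks opened.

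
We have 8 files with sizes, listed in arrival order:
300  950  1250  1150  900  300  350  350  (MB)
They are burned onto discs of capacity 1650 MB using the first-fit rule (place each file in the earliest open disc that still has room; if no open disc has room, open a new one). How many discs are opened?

4

  300 → disc 1 (new)  [load 300/1650]
  950 → disc 1  [load 1250/1650]
  1250 → disc 2 (new)  [load 1250/1650]
  1150 → disc 3 (new)  [load 1150/1650]
  900 → disc 4 (new)  [load 900/1650]
  300 → disc 1  [load 1550/1650]
  350 → disc 2  [load 1600/1650]
  350 → disc 3  [load 1500/1650]
4 discs opened.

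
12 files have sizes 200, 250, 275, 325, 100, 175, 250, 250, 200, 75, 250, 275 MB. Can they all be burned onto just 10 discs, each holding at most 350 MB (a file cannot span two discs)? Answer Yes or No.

A valid assignment using 10 discs:
  disc 1: 325 = 325
  disc 2: 275 + 75 = 350
  disc 3: 275 = 275
  disc 4: 250 + 100 = 350
  disc 5: 250 = 250
  disc 6: 250 = 250
  disc 7: 250 = 250
  disc 8: 200 = 200
  disc 9: 200 = 200
  disc 10: 175 = 175
Every load is within 350 MB, so 10 discs suffice.

Yes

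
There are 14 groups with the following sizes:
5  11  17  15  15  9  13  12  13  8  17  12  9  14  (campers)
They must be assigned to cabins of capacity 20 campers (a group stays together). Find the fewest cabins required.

11

Total = 17 + 17 + 15 + 15 + 14 + 13 + 13 + 12 + 12 + 11 + 9 + 9 + 8 + 5 = 170 campers.
Lower bound: ⌈170/20⌉ = 9 cabins.
Also, 10 groups each exceed 10 campers, and no two of those can share a cabin, so at least 10 cabins are needed.
A packing using 11 cabins:
  cabin 1: 17 = 17
  cabin 2: 17 = 17
  cabin 3: 15 + 5 = 20
  cabin 4: 15 = 15
  cabin 5: 14 = 14
  cabin 6: 13 = 13
  cabin 7: 13 = 13
  cabin 8: 12 + 8 = 20
  cabin 9: 12 = 12
  cabin 10: 11 + 9 = 20
  cabin 11: 9 = 9
No arrangement into 10 cabins stays within capacity, so 11 is optimal.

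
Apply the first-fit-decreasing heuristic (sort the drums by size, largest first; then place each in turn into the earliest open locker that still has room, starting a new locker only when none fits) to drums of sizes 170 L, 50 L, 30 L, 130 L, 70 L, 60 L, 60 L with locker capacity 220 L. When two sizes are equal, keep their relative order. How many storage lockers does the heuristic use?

Sorted descending: 170, 130, 70, 60, 60, 50, 30.
  170 → locker 1 (new)  [load 170/220]
  130 → locker 2 (new)  [load 130/220]
  70 → locker 2  [load 200/220]
  60 → locker 3 (new)  [load 60/220]
  60 → locker 3  [load 120/220]
  50 → locker 1  [load 220/220]
  30 → locker 3  [load 150/220]
3 storage lockers opened.

3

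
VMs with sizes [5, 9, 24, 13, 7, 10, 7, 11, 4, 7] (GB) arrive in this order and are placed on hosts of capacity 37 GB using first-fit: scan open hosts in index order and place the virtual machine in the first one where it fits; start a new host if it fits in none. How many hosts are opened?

3

  5 → host 1 (new)  [load 5/37]
  9 → host 1  [load 14/37]
  24 → host 2 (new)  [load 24/37]
  13 → host 1  [load 27/37]
  7 → host 1  [load 34/37]
  10 → host 2  [load 34/37]
  7 → host 3 (new)  [load 7/37]
  11 → host 3  [load 18/37]
  4 → host 3  [load 22/37]
  7 → host 3  [load 29/37]
3 hosts opened.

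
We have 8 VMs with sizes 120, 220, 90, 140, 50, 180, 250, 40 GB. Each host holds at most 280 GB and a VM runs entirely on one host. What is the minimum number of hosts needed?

5

Total = 250 + 220 + 180 + 140 + 120 + 90 + 50 + 40 = 1090 GB.
Lower bound: ⌈1090/280⌉ = 4 hosts.
A packing using 5 hosts:
  host 1: 250 = 250
  host 2: 220 + 50 = 270
  host 3: 180 + 90 = 270
  host 4: 140 + 120 = 260
  host 5: 40 = 40
No arrangement into 4 hosts stays within capacity, so 5 is optimal.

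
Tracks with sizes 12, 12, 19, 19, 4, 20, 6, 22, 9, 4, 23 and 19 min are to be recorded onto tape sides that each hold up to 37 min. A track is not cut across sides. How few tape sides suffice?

6

Total = 23 + 22 + 20 + 19 + 19 + 19 + 12 + 12 + 9 + 6 + 4 + 4 = 169 min.
Lower bound: ⌈169/37⌉ = 5 tape sides.
Also, 6 tracks each exceed 37/2 min, and no two of those can share a side, so at least 6 tape sides are needed.
A packing using 6 tape sides:
  side 1: 23 + 12 = 35
  side 2: 22 + 12 = 34
  side 3: 20 + 9 + 6 = 35
  side 4: 19 + 4 + 4 = 27
  side 5: 19 = 19
  side 6: 19 = 19
This matches the lower bound, so 6 is optimal.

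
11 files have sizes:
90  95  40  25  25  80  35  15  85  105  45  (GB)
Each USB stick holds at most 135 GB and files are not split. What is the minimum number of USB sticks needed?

5

Total = 105 + 95 + 90 + 85 + 80 + 45 + 40 + 35 + 25 + 25 + 15 = 640 GB.
Lower bound: ⌈640/135⌉ = 5 USB sticks.
A packing using 5 USB sticks:
  USB stick 1: 105 + 25 = 130
  USB stick 2: 95 + 40 = 135
  USB stick 3: 90 + 45 = 135
  USB stick 4: 85 + 35 + 15 = 135
  USB stick 5: 80 + 25 = 105
This matches the lower bound, so 5 is optimal.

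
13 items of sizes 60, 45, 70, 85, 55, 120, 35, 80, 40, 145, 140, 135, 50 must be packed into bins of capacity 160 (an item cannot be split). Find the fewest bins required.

Total = 145 + 140 + 135 + 120 + 85 + 80 + 70 + 60 + 55 + 50 + 45 + 40 + 35 = 1060.
Lower bound: ⌈1060/160⌉ = 7 bins.
A packing using 8 bins:
  bin 1: 145 = 145
  bin 2: 140 = 140
  bin 3: 135 = 135
  bin 4: 120 + 40 = 160
  bin 5: 85 + 70 = 155
  bin 6: 80 + 60 = 140
  bin 7: 55 + 50 + 45 = 150
  bin 8: 35 = 35
No arrangement into 7 bins stays within capacity, so 8 is optimal.

8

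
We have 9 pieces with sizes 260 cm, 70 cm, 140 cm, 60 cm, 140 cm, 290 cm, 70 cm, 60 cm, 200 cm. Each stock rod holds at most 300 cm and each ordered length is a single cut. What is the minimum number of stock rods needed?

5

Total = 290 + 260 + 200 + 140 + 140 + 70 + 70 + 60 + 60 = 1290 cm.
Lower bound: ⌈1290/300⌉ = 5 stock rods.
A packing using 5 stock rods:
  stock rod 1: 290 = 290
  stock rod 2: 260 = 260
  stock rod 3: 200 + 70 = 270
  stock rod 4: 140 + 140 = 280
  stock rod 5: 70 + 60 + 60 = 190
This matches the lower bound, so 5 is optimal.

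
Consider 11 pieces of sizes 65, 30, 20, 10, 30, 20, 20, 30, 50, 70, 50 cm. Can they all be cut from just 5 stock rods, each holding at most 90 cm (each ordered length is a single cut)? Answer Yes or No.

Yes

A valid assignment using 5 stock rods:
  stock rod 1: 70 + 20 = 90
  stock rod 2: 65 + 20 = 85
  stock rod 3: 50 + 30 + 10 = 90
  stock rod 4: 50 + 30 = 80
  stock rod 5: 30 + 20 = 50
Every load is within 90 cm, so 5 stock rods suffice.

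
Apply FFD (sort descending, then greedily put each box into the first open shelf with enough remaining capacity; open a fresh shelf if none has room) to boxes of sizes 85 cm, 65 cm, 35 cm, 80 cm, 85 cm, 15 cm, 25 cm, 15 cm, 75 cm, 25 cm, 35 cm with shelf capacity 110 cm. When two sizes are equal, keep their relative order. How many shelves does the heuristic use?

5

Sorted descending: 85, 85, 80, 75, 65, 35, 35, 25, 25, 15, 15.
  85 → shelf 1 (new)  [load 85/110]
  85 → shelf 2 (new)  [load 85/110]
  80 → shelf 3 (new)  [load 80/110]
  75 → shelf 4 (new)  [load 75/110]
  65 → shelf 5 (new)  [load 65/110]
  35 → shelf 4  [load 110/110]
  35 → shelf 5  [load 100/110]
  25 → shelf 1  [load 110/110]
  25 → shelf 2  [load 110/110]
  15 → shelf 3  [load 95/110]
  15 → shelf 3  [load 110/110]
5 shelves opened.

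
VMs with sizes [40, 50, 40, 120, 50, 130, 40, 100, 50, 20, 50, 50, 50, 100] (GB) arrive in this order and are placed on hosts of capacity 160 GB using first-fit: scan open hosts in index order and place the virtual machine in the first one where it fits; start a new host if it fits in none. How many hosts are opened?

6

  40 → host 1 (new)  [load 40/160]
  50 → host 1  [load 90/160]
  40 → host 1  [load 130/160]
  120 → host 2 (new)  [load 120/160]
  50 → host 3 (new)  [load 50/160]
  130 → host 4 (new)  [load 130/160]
  40 → host 2  [load 160/160]
  100 → host 3  [load 150/160]
  50 → host 5 (new)  [load 50/160]
  20 → host 1  [load 150/160]
  50 → host 5  [load 100/160]
  50 → host 5  [load 150/160]
  50 → host 6 (new)  [load 50/160]
  100 → host 6  [load 150/160]
6 hosts opened.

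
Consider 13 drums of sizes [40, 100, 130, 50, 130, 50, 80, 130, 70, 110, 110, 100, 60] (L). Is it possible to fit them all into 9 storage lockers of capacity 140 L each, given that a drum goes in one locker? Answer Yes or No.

Total = 1160 L; ⌈1160/140⌉ = 9.
The bound of 9 does not rule out 9, but exhaustive search shows no assignment into 9 storage lockers of capacity 140 L exists — the minimum is 10.

No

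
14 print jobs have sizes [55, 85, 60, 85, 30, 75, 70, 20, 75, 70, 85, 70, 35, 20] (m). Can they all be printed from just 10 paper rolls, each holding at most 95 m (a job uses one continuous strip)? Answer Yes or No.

Yes

A valid assignment using 10 paper rolls:
  roll 1: 85 = 85
  roll 2: 85 = 85
  roll 3: 85 = 85
  roll 4: 75 + 20 = 95
  roll 5: 75 + 20 = 95
  roll 6: 70 = 70
  roll 7: 70 = 70
  roll 8: 70 = 70
  roll 9: 60 + 35 = 95
  roll 10: 55 + 30 = 85
Every load is within 95 m, so 10 paper rolls suffice.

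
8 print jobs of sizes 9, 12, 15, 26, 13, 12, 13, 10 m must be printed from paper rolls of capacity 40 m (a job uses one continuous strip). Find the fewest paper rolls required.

Total = 26 + 15 + 13 + 13 + 12 + 12 + 10 + 9 = 110 m.
Lower bound: ⌈110/40⌉ = 3 paper rolls.
A packing using 3 paper rolls:
  roll 1: 26 + 13 = 39
  roll 2: 15 + 13 + 12 = 40
  roll 3: 12 + 10 + 9 = 31
This matches the lower bound, so 3 is optimal.

3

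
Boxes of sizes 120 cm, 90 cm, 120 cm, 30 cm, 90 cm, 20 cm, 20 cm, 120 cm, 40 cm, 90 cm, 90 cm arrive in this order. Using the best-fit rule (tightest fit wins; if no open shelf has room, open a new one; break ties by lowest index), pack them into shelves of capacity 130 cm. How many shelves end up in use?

  120 → shelf 1 (new)  [load 120/130]
  90 → shelf 2 (new)  [load 90/130]
  120 → shelf 3 (new)  [load 120/130]
  30 → shelf 2  [load 120/130]
  90 → shelf 4 (new)  [load 90/130]
  20 → shelf 4  [load 110/130]
  20 → shelf 4  [load 130/130]
  120 → shelf 5 (new)  [load 120/130]
  40 → shelf 6 (new)  [load 40/130]
  90 → shelf 6  [load 130/130]
  90 → shelf 7 (new)  [load 90/130]
7 shelves opened.

7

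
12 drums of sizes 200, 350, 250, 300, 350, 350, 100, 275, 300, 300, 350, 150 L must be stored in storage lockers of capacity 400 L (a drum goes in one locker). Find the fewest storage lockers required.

Total = 350 + 350 + 350 + 350 + 300 + 300 + 300 + 275 + 250 + 200 + 150 + 100 = 3275 L.
Lower bound: ⌈3275/400⌉ = 9 storage lockers.
A packing using 10 storage lockers:
  locker 1: 350 = 350
  locker 2: 350 = 350
  locker 3: 350 = 350
  locker 4: 350 = 350
  locker 5: 300 + 100 = 400
  locker 6: 300 = 300
  locker 7: 300 = 300
  locker 8: 275 = 275
  locker 9: 250 + 150 = 400
  locker 10: 200 = 200
No arrangement into 9 storage lockers stays within capacity, so 10 is optimal.

10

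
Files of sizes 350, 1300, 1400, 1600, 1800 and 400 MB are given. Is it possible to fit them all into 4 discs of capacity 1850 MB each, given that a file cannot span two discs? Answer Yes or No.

A valid assignment using 4 discs:
  disc 1: 1800 = 1800
  disc 2: 1600 = 1600
  disc 3: 1400 + 400 = 1800
  disc 4: 1300 + 350 = 1650
Every load is within 1850 MB, so 4 discs suffice.

Yes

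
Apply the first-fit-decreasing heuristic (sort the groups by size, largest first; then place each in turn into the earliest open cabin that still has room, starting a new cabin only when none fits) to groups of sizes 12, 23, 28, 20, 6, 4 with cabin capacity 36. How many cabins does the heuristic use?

3

Sorted descending: 28, 23, 20, 12, 6, 4.
  28 → cabin 1 (new)  [load 28/36]
  23 → cabin 2 (new)  [load 23/36]
  20 → cabin 3 (new)  [load 20/36]
  12 → cabin 2  [load 35/36]
  6 → cabin 1  [load 34/36]
  4 → cabin 3  [load 24/36]
3 cabins opened.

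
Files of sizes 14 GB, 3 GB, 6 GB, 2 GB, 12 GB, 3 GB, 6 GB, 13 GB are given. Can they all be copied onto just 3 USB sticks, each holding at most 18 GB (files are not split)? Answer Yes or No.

No

Total = 59 GB; ⌈59/18⌉ = 4.
At least 4 USB sticks are required, but only 3 are allowed.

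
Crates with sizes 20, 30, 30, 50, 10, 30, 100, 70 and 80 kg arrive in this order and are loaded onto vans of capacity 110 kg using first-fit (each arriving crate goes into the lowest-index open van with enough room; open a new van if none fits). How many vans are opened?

5

  20 → van 1 (new)  [load 20/110]
  30 → van 1  [load 50/110]
  30 → van 1  [load 80/110]
  50 → van 2 (new)  [load 50/110]
  10 → van 1  [load 90/110]
  30 → van 2  [load 80/110]
  100 → van 3 (new)  [load 100/110]
  70 → van 4 (new)  [load 70/110]
  80 → van 5 (new)  [load 80/110]
5 vans opened.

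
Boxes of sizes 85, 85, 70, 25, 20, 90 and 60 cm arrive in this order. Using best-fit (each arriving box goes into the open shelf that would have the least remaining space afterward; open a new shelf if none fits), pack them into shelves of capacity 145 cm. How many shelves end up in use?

  85 → shelf 1 (new)  [load 85/145]
  85 → shelf 2 (new)  [load 85/145]
  70 → shelf 3 (new)  [load 70/145]
  25 → shelf 1  [load 110/145]
  20 → shelf 1  [load 130/145]
  90 → shelf 4 (new)  [load 90/145]
  60 → shelf 2  [load 145/145]
4 shelves opened.

4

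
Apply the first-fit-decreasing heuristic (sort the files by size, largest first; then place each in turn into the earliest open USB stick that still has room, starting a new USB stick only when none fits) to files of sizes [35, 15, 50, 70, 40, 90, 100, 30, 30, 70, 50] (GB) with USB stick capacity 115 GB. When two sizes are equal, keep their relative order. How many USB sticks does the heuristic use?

6

Sorted descending: 100, 90, 70, 70, 50, 50, 40, 35, 30, 30, 15.
  100 → USB stick 1 (new)  [load 100/115]
  90 → USB stick 2 (new)  [load 90/115]
  70 → USB stick 3 (new)  [load 70/115]
  70 → USB stick 4 (new)  [load 70/115]
  50 → USB stick 5 (new)  [load 50/115]
  50 → USB stick 5  [load 100/115]
  40 → USB stick 3  [load 110/115]
  35 → USB stick 4  [load 105/115]
  30 → USB stick 6 (new)  [load 30/115]
  30 → USB stick 6  [load 60/115]
  15 → USB stick 1  [load 115/115]
6 USB sticks opened.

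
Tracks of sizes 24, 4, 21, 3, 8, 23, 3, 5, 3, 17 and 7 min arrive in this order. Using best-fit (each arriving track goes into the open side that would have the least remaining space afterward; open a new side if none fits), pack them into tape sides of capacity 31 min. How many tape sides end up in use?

4

  24 → side 1 (new)  [load 24/31]
  4 → side 1  [load 28/31]
  21 → side 2 (new)  [load 21/31]
  3 → side 1  [load 31/31]
  8 → side 2  [load 29/31]
  23 → side 3 (new)  [load 23/31]
  3 → side 3  [load 26/31]
  5 → side 3  [load 31/31]
  3 → side 4 (new)  [load 3/31]
  17 → side 4  [load 20/31]
  7 → side 4  [load 27/31]
4 tape sides opened.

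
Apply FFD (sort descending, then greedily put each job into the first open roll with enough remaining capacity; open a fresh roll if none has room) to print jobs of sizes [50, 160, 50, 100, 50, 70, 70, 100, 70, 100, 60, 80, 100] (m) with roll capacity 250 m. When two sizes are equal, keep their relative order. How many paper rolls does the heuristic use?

5

Sorted descending: 160, 100, 100, 100, 100, 80, 70, 70, 70, 60, 50, 50, 50.
  160 → roll 1 (new)  [load 160/250]
  100 → roll 2 (new)  [load 100/250]
  100 → roll 2  [load 200/250]
  100 → roll 3 (new)  [load 100/250]
  100 → roll 3  [load 200/250]
  80 → roll 1  [load 240/250]
  70 → roll 4 (new)  [load 70/250]
  70 → roll 4  [load 140/250]
  70 → roll 4  [load 210/250]
  60 → roll 5 (new)  [load 60/250]
  50 → roll 2  [load 250/250]
  50 → roll 3  [load 250/250]
  50 → roll 5  [load 110/250]
5 paper rolls opened.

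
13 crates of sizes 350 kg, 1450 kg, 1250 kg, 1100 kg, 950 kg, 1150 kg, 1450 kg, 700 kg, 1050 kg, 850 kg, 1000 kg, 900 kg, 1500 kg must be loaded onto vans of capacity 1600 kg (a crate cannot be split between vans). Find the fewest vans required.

11

Total = 1500 + 1450 + 1450 + 1250 + 1150 + 1100 + 1050 + 1000 + 950 + 900 + 850 + 700 + 350 = 13700 kg.
Lower bound: ⌈13700/1600⌉ = 9 vans.
Also, 11 crates each exceed 800 kg, and no two of those can share a van, so at least 11 vans are needed.
A packing using 11 vans:
  van 1: 1500 = 1500
  van 2: 1450 = 1450
  van 3: 1450 = 1450
  van 4: 1250 + 350 = 1600
  van 5: 1150 = 1150
  van 6: 1100 = 1100
  van 7: 1050 = 1050
  van 8: 1000 = 1000
  van 9: 950 = 950
  van 10: 900 + 700 = 1600
  van 11: 850 = 850
This matches the lower bound, so 11 is optimal.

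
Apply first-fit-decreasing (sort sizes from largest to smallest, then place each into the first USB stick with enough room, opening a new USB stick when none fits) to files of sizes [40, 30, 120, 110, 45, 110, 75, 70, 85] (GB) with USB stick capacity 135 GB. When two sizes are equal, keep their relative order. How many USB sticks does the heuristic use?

Sorted descending: 120, 110, 110, 85, 75, 70, 45, 40, 30.
  120 → USB stick 1 (new)  [load 120/135]
  110 → USB stick 2 (new)  [load 110/135]
  110 → USB stick 3 (new)  [load 110/135]
  85 → USB stick 4 (new)  [load 85/135]
  75 → USB stick 5 (new)  [load 75/135]
  70 → USB stick 6 (new)  [load 70/135]
  45 → USB stick 4  [load 130/135]
  40 → USB stick 5  [load 115/135]
  30 → USB stick 6  [load 100/135]
6 USB sticks opened.

6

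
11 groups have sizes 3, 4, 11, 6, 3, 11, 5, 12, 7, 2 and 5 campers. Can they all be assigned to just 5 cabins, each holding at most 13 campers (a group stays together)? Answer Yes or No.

Total = 69 campers; ⌈69/13⌉ = 6.
At least 6 cabins are required, but only 5 are allowed.

No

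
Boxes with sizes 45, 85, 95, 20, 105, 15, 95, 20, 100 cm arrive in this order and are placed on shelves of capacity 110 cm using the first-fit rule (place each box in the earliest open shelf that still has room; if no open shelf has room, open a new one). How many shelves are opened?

  45 → shelf 1 (new)  [load 45/110]
  85 → shelf 2 (new)  [load 85/110]
  95 → shelf 3 (new)  [load 95/110]
  20 → shelf 1  [load 65/110]
  105 → shelf 4 (new)  [load 105/110]
  15 → shelf 1  [load 80/110]
  95 → shelf 5 (new)  [load 95/110]
  20 → shelf 1  [load 100/110]
  100 → shelf 6 (new)  [load 100/110]
6 shelves opened.

6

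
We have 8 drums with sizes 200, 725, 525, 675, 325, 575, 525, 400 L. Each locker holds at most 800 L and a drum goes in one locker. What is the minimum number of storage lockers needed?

6

Total = 725 + 675 + 575 + 525 + 525 + 400 + 325 + 200 = 3950 L.
Lower bound: ⌈3950/800⌉ = 5 storage lockers.
A packing using 6 storage lockers:
  locker 1: 725 = 725
  locker 2: 675 = 675
  locker 3: 575 + 200 = 775
  locker 4: 525 = 525
  locker 5: 525 = 525
  locker 6: 400 + 325 = 725
No arrangement into 5 storage lockers stays within capacity, so 6 is optimal.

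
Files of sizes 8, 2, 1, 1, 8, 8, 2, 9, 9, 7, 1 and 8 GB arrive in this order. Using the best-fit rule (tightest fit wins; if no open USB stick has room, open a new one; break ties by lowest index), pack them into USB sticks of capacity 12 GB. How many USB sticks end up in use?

7

  8 → USB stick 1 (new)  [load 8/12]
  2 → USB stick 1  [load 10/12]
  1 → USB stick 1  [load 11/12]
  1 → USB stick 1  [load 12/12]
  8 → USB stick 2 (new)  [load 8/12]
  8 → USB stick 3 (new)  [load 8/12]
  2 → USB stick 2  [load 10/12]
  9 → USB stick 4 (new)  [load 9/12]
  9 → USB stick 5 (new)  [load 9/12]
  7 → USB stick 6 (new)  [load 7/12]
  1 → USB stick 2  [load 11/12]
  8 → USB stick 7 (new)  [load 8/12]
7 USB sticks opened.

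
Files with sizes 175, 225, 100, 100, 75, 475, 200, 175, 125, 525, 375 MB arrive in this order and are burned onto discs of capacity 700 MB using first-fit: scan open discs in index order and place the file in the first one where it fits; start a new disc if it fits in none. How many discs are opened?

4

  175 → disc 1 (new)  [load 175/700]
  225 → disc 1  [load 400/700]
  100 → disc 1  [load 500/700]
  100 → disc 1  [load 600/700]
  75 → disc 1  [load 675/700]
  475 → disc 2 (new)  [load 475/700]
  200 → disc 2  [load 675/700]
  175 → disc 3 (new)  [load 175/700]
  125 → disc 3  [load 300/700]
  525 → disc 4 (new)  [load 525/700]
  375 → disc 3  [load 675/700]
4 discs opened.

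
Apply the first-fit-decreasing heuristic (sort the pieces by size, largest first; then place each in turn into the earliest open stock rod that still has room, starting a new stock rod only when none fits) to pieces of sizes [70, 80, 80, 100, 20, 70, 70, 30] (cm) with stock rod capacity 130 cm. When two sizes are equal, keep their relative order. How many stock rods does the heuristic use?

6

Sorted descending: 100, 80, 80, 70, 70, 70, 30, 20.
  100 → stock rod 1 (new)  [load 100/130]
  80 → stock rod 2 (new)  [load 80/130]
  80 → stock rod 3 (new)  [load 80/130]
  70 → stock rod 4 (new)  [load 70/130]
  70 → stock rod 5 (new)  [load 70/130]
  70 → stock rod 6 (new)  [load 70/130]
  30 → stock rod 1  [load 130/130]
  20 → stock rod 2  [load 100/130]
6 stock rods opened.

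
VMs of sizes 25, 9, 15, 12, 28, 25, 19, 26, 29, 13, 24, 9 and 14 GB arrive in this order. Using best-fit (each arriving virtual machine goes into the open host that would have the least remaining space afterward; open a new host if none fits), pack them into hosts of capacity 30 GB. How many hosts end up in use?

10

  25 → host 1 (new)  [load 25/30]
  9 → host 2 (new)  [load 9/30]
  15 → host 2  [load 24/30]
  12 → host 3 (new)  [load 12/30]
  28 → host 4 (new)  [load 28/30]
  25 → host 5 (new)  [load 25/30]
  19 → host 6 (new)  [load 19/30]
  26 → host 7 (new)  [load 26/30]
  29 → host 8 (new)  [load 29/30]
  13 → host 3  [load 25/30]
  24 → host 9 (new)  [load 24/30]
  9 → host 6  [load 28/30]
  14 → host 10 (new)  [load 14/30]
10 hosts opened.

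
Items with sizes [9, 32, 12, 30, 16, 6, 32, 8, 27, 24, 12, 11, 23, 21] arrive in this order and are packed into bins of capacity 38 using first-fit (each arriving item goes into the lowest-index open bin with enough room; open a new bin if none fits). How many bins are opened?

8

  9 → bin 1 (new)  [load 9/38]
  32 → bin 2 (new)  [load 32/38]
  12 → bin 1  [load 21/38]
  30 → bin 3 (new)  [load 30/38]
  16 → bin 1  [load 37/38]
  6 → bin 2  [load 38/38]
  32 → bin 4 (new)  [load 32/38]
  8 → bin 3  [load 38/38]
  27 → bin 5 (new)  [load 27/38]
  24 → bin 6 (new)  [load 24/38]
  12 → bin 6  [load 36/38]
  11 → bin 5  [load 38/38]
  23 → bin 7 (new)  [load 23/38]
  21 → bin 8 (new)  [load 21/38]
8 bins opened.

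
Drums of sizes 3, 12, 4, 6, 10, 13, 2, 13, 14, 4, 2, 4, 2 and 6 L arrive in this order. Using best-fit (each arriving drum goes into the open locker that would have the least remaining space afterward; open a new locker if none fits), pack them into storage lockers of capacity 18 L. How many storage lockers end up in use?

6

  3 → locker 1 (new)  [load 3/18]
  12 → locker 1  [load 15/18]
  4 → locker 2 (new)  [load 4/18]
  6 → locker 2  [load 10/18]
  10 → locker 3 (new)  [load 10/18]
  13 → locker 4 (new)  [load 13/18]
  2 → locker 1  [load 17/18]
  13 → locker 5 (new)  [load 13/18]
  14 → locker 6 (new)  [load 14/18]
  4 → locker 6  [load 18/18]
  2 → locker 4  [load 15/18]
  4 → locker 5  [load 17/18]
  2 → locker 4  [load 17/18]
  6 → locker 2  [load 16/18]
6 storage lockers opened.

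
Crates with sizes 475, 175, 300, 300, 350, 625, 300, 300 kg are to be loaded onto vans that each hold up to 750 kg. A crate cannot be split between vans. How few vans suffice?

Total = 625 + 475 + 350 + 300 + 300 + 300 + 300 + 175 = 2825 kg.
Lower bound: ⌈2825/750⌉ = 4 vans.
A packing using 5 vans:
  van 1: 625 = 625
  van 2: 475 + 175 = 650
  van 3: 350 + 300 = 650
  van 4: 300 + 300 = 600
  van 5: 300 = 300
No arrangement into 4 vans stays within capacity, so 5 is optimal.

5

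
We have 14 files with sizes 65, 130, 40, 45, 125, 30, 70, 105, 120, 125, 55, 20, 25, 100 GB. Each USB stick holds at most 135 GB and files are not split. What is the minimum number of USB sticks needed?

Total = 130 + 125 + 125 + 120 + 105 + 100 + 70 + 65 + 55 + 45 + 40 + 30 + 25 + 20 = 1055 GB.
Lower bound: ⌈1055/135⌉ = 8 USB sticks.
A packing using 9 USB sticks:
  USB stick 1: 130 = 130
  USB stick 2: 125 = 125
  USB stick 3: 125 = 125
  USB stick 4: 120 = 120
  USB stick 5: 105 + 30 = 135
  USB stick 6: 100 + 25 = 125
  USB stick 7: 70 + 65 = 135
  USB stick 8: 55 + 45 + 20 = 120
  USB stick 9: 40 = 40
No arrangement into 8 USB sticks stays within capacity, so 9 is optimal.

9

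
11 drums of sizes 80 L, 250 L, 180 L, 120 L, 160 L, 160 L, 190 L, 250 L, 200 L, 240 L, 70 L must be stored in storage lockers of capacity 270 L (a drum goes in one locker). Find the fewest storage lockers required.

Total = 250 + 250 + 240 + 200 + 190 + 180 + 160 + 160 + 120 + 80 + 70 = 1900 L.
Lower bound: ⌈1900/270⌉ = 8 storage lockers.
A packing using 9 storage lockers:
  locker 1: 250 = 250
  locker 2: 250 = 250
  locker 3: 240 = 240
  locker 4: 200 + 70 = 270
  locker 5: 190 + 80 = 270
  locker 6: 180 = 180
  locker 7: 160 = 160
  locker 8: 160 = 160
  locker 9: 120 = 120
No arrangement into 8 storage lockers stays within capacity, so 9 is optimal.

9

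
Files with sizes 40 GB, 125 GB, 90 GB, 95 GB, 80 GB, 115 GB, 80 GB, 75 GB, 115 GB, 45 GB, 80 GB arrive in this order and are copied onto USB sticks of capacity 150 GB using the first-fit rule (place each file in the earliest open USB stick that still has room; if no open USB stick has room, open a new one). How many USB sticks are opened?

  40 → USB stick 1 (new)  [load 40/150]
  125 → USB stick 2 (new)  [load 125/150]
  90 → USB stick 1  [load 130/150]
  95 → USB stick 3 (new)  [load 95/150]
  80 → USB stick 4 (new)  [load 80/150]
  115 → USB stick 5 (new)  [load 115/150]
  80 → USB stick 6 (new)  [load 80/150]
  75 → USB stick 7 (new)  [load 75/150]
  115 → USB stick 8 (new)  [load 115/150]
  45 → USB stick 3  [load 140/150]
  80 → USB stick 9 (new)  [load 80/150]
9 USB sticks opened.

9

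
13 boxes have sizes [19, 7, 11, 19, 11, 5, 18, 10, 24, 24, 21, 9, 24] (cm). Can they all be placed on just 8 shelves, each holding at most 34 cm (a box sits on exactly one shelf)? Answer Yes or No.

A valid assignment using 7 shelves:
  shelf 1: 24 + 10 = 34
  shelf 2: 24 + 9 = 33
  shelf 3: 24 + 7 = 31
  shelf 4: 21 + 11 = 32
  shelf 5: 19 + 11 = 30
  shelf 6: 19 + 5 = 24
  shelf 7: 18 = 18
That uses only 7 ≤ 8, so 8 shelves are enough.

Yes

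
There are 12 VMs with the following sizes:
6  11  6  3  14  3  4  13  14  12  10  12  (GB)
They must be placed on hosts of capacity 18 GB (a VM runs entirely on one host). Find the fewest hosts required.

Total = 14 + 14 + 13 + 12 + 12 + 11 + 10 + 6 + 6 + 4 + 3 + 3 = 108 GB.
Lower bound: ⌈108/18⌉ = 6 hosts.
Also, 7 VMs each exceed 9 GB, and no two of those can share a host, so at least 7 hosts are needed.
A packing using 7 hosts:
  host 1: 14 + 4 = 18
  host 2: 14 + 3 = 17
  host 3: 13 + 3 = 16
  host 4: 12 + 6 = 18
  host 5: 12 + 6 = 18
  host 6: 11 = 11
  host 7: 10 = 10
This matches the lower bound, so 7 is optimal.

7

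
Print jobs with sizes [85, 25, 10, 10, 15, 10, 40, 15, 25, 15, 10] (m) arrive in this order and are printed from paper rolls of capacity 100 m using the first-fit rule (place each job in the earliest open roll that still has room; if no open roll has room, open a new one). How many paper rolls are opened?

  85 → roll 1 (new)  [load 85/100]
  25 → roll 2 (new)  [load 25/100]
  10 → roll 1  [load 95/100]
  10 → roll 2  [load 35/100]
  15 → roll 2  [load 50/100]
  10 → roll 2  [load 60/100]
  40 → roll 2  [load 100/100]
  15 → roll 3 (new)  [load 15/100]
  25 → roll 3  [load 40/100]
  15 → roll 3  [load 55/100]
  10 → roll 3  [load 65/100]
3 paper rolls opened.

3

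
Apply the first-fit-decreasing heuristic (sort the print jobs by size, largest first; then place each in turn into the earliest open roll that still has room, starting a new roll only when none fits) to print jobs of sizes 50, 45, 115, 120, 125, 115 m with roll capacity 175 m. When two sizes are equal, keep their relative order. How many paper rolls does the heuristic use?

Sorted descending: 125, 120, 115, 115, 50, 45.
  125 → roll 1 (new)  [load 125/175]
  120 → roll 2 (new)  [load 120/175]
  115 → roll 3 (new)  [load 115/175]
  115 → roll 4 (new)  [load 115/175]
  50 → roll 1  [load 175/175]
  45 → roll 2  [load 165/175]
4 paper rolls opened.

4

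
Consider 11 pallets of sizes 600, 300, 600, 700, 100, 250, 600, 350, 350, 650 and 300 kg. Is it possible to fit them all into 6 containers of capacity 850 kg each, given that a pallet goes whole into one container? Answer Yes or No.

No

Total = 4800 kg; ⌈4800/850⌉ = 6.
The bound of 6 does not rule out 6, but exhaustive search shows no assignment into 6 containers of capacity 850 kg exists — the minimum is 7.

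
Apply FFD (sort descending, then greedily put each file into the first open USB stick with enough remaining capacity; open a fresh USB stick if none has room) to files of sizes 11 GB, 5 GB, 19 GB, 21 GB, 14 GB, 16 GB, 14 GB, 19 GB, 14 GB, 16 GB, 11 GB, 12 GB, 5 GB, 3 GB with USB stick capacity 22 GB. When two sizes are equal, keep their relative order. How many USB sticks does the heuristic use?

10

Sorted descending: 21, 19, 19, 16, 16, 14, 14, 14, 12, 11, 11, 5, 5, 3.
  21 → USB stick 1 (new)  [load 21/22]
  19 → USB stick 2 (new)  [load 19/22]
  19 → USB stick 3 (new)  [load 19/22]
  16 → USB stick 4 (new)  [load 16/22]
  16 → USB stick 5 (new)  [load 16/22]
  14 → USB stick 6 (new)  [load 14/22]
  14 → USB stick 7 (new)  [load 14/22]
  14 → USB stick 8 (new)  [load 14/22]
  12 → USB stick 9 (new)  [load 12/22]
  11 → USB stick 10 (new)  [load 11/22]
  11 → USB stick 10  [load 22/22]
  5 → USB stick 4  [load 21/22]
  5 → USB stick 5  [load 21/22]
  3 → USB stick 2  [load 22/22]
10 USB sticks opened.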